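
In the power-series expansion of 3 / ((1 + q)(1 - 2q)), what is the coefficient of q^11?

Partial fractions give a closed form: a_n = (1)·(-1)^n + (2)·2^n.
At n = 11: a_11 = 4095.

4095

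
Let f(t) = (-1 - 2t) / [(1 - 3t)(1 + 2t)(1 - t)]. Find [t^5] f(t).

Partial fractions give a closed form: a_n = (-3/2)·3^n + (1/2)·1^n.
At n = 5: a_5 = -364.

-364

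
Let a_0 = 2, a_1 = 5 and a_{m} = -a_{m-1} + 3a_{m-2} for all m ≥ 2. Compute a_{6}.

-86

The ordinary generating function has denominator 1 + y - 3y^2.
Iterating the recurrence: a_0,…,a_{6} = 2, 5, 1, 14, -11, 53, -86.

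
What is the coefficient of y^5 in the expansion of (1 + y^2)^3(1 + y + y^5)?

(1 + y^2)^3 has coefficients 1,0,3,0,3,0 for degrees 0…5.
(1 + y + y^5) has coefficients 1,1,0,0,0,1 for degrees 0…5.
[y^5] = 1·1 + 3·0 + 3·1 = 4.

4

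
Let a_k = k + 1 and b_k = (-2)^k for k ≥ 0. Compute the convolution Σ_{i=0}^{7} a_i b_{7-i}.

-54

The convolution is the t^7 coefficient of A(t)B(t).
Σ = 1·(-128) + 2·64 + 3·(-32) + 4·16 + 5·(-8) + 6·4 + 7·(-2) + 8·1 = -54.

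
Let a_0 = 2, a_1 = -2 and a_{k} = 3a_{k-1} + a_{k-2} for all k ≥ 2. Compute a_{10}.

The ordinary generating function has denominator 1 - 3t - t^2.
Iterating the recurrence: a_0,…,a_{10} = 2, -2, -4, -14, -46, -152, -502, -1658, -5476, -18086, -59734.

-59734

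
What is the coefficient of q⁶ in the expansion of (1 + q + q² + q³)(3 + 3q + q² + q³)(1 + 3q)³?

370

(1 + q + q² + q³) has coefficients 1,1,1,1 for degrees 0…3.
(3 + 3q + q² + q³) has coefficients 3,3,1,1,0,0,0 for degrees 0…6.
Finally multiplying by (1 + 3q)³, the product of all factors after the first has coefficients 3,30,109,172,117,54,27 for degrees 0…6.
[q⁶] = 1·27 + 1·54 + 1·117 + 1·172 = 370.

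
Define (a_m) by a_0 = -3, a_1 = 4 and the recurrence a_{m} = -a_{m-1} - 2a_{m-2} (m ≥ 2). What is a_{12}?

The ordinary generating function has denominator 1 + t + 2t^2.
Iterating the recurrence: a_0,…,a_{12} = -3, 4, 2, -10, 6, 14, -26, -2, 54, -50, -58, 158, -42.

-42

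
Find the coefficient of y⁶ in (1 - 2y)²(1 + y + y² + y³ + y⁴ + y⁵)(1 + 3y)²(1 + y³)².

-24

(1 - 2y)² has coefficients 1,-4,4 for degrees 0…2.
(1 + y + y² + y³ + y⁴ + y⁵) has coefficients 1,1,1,1,1,1,0 for degrees 0…6.
Multiplying by (1 + 3y)² gives running coefficients 1,7,16,16,16,16,15 for degrees 0…6.
Finally multiplying by (1 + y³)², the product of all factors after the first has coefficients 1,7,16,18,30,48,48 for degrees 0…6.
[y⁶] = 1·48 − 4·48 + 4·30 = -24.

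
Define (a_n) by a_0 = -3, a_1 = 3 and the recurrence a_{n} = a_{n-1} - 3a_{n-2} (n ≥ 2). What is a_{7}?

The ordinary generating function has denominator 1 - t + 3t^2.
Iterating the recurrence: a_0,…,a_{7} = -3, 3, 12, 3, -33, -42, 57, 183.

183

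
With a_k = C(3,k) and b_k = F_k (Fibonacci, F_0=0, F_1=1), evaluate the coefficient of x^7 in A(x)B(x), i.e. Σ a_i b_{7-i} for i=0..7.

55

The convolution is the t^7 coefficient of A(t)B(t).
Σ = 1·13 + 3·8 + 3·5 + 1·3 + 0·2 + 0·1 + 0·1 + 0·0 = 55.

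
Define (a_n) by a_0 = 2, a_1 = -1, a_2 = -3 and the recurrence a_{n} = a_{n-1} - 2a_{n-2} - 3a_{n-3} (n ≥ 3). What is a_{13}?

The ordinary generating function has denominator 1 - y + 2y^2 + 3y^3.
Iterating the recurrence: a_0,…,a_{13} = 2, -1, -3, -7, 2, 25, 42, -14, -173, -271, 117, 1178, 1757, -950.

-950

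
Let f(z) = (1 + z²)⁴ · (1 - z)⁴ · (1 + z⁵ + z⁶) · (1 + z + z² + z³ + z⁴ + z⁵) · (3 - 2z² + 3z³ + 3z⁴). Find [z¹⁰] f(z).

-33

(1 + z²)⁴ has coefficients 1,0,4,0,6,0,4,0,1 for degrees 0…8.
(1 - z)⁴ has coefficients 1,-4,6,-4,1,0,0,0,0,0,0 for degrees 0…10.
Multiplying by (1 + z⁵ + z⁶) gives running coefficients 1,-4,6,-4,1,1,-3,2,2,-3,1 for degrees 0…10.
Multiplying by (1 + z + z² + z³ + z⁴ + z⁵) gives running coefficients 1,-3,3,-1,0,1,-3,3,-1,0,0 for degrees 0…10.
Finally multiplying by (3 - 2z² + 3z³ + 3z⁴), the product of all factors after the first has coefficients 3,-9,7,6,-12,5,-3,4,6,-12,2 for degrees 0…10.
[z¹⁰] = 1·2 + 4·6 + 6·(-3) + 4·(-12) + 1·7 = -33.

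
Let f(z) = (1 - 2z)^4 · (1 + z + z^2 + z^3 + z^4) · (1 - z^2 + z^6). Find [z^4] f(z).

(1 - 2z)^4 has coefficients 1,-8,24,-32,16 for degrees 0…4.
(1 + z + z^2 + z^3 + z^4) has coefficients 1,1,1,1,1 for degrees 0…4.
Finally multiplying by (1 - z^2 + z^6), the product of all factors after the first has coefficients 1,1,0,0,0 for degrees 0…4.
[z^4] = 1·0 − 8·0 + 24·0 − 32·1 + 16·1 = -16.

-16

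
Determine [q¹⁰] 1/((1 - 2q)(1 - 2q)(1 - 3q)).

The denominator gives the recurrence a_n = 7a_(n−1) − 16a_(n−2) + 12a_(n−3) for n ≥ 3; the numerator fixes a_0 = 1, a_1 = 7, a_2 = 33.
Iterating: 1, 7, 33, 131, 473, 1611, 5281, 16867, 52905, 163835, 502769, so a_10 = 502769.

502769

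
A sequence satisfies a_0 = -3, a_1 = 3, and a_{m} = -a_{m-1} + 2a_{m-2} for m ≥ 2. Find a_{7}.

The ordinary generating function has denominator 1 + t - 2t^2.
Iterating the recurrence: a_0,…,a_{7} = -3, 3, -9, 15, -33, 63, -129, 255.

255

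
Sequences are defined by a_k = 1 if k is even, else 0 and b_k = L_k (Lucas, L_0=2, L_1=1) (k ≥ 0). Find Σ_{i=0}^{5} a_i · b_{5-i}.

16

This is [x^5] in the product of the two ordinary generating functions.
Σ = 1·11 + 0·7 + 1·4 + 0·3 + 1·1 + 0·2 = 16.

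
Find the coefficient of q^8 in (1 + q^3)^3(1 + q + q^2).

(1 + q^3)^3 has coefficients 1,0,0,3,0,0,3,0,0 for degrees 0…8.
(1 + q + q^2) has coefficients 1,1,1,0,0,0,0,0,0 for degrees 0…8.
[q^8] = 1·0 + 3·0 + 3·1 = 3.

3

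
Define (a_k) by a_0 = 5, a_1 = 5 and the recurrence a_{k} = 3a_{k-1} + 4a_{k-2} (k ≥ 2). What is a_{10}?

The ordinary generating function has denominator 1 - 3z - 4z^2.
Iterating the recurrence: a_0,…,a_{10} = 5, 5, 35, 125, 515, 2045, 8195, 32765, 131075, 524285, 2097155.

2097155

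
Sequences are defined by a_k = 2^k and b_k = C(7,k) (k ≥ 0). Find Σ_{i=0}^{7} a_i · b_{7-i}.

2187

Write out a_i and b_{7-i} for i = 0,…,7 and sum the products.
Σ = 1·1 + 2·7 + 4·21 + 8·35 + 16·35 + 32·21 + 64·7 + 128·1 = 2187.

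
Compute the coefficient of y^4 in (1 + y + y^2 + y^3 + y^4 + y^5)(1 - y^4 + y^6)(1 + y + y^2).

(1 + y + y^2 + y^3 + y^4 + y^5) has coefficients 1,1,1,1,1 for degrees 0…4.
(1 - y^4 + y^6) has coefficients 1,0,0,0,-1 for degrees 0…4.
Finally multiplying by (1 + y + y^2), the product of all factors after the first has coefficients 1,1,1,0,-1 for degrees 0…4.
[y^4] = 1·(-1) + 1·0 + 1·1 + 1·1 + 1·1 = 2.

2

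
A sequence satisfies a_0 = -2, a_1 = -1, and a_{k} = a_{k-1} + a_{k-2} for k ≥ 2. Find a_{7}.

The ordinary generating function has denominator 1 - x - x^2.
Iterating the recurrence: a_0,…,a_{7} = -2, -1, -3, -4, -7, -11, -18, -29.

-29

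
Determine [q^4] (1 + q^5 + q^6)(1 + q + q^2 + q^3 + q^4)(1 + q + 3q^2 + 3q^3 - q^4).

(1 + q^5 + q^6) has coefficients 1,0,0,0,0 for degrees 0…4.
(1 + q + q^2 + q^3 + q^4) has coefficients 1,1,1,1,1 for degrees 0…4.
Finally multiplying by (1 + q + 3q^2 + 3q^3 - q^4), the product of all factors after the first has coefficients 1,2,5,8,7 for degrees 0…4.
[q^4] = 1·7 = 7.

7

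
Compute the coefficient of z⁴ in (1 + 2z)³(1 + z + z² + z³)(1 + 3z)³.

971

(1 + 2z)³ has coefficients 1,6,12,8 for degrees 0…3.
(1 + z + z² + z³) has coefficients 1,1,1,1,0 for degrees 0…4.
Finally multiplying by (1 + 3z)³, the product of all factors after the first has coefficients 1,10,37,64,63 for degrees 0…4.
[z⁴] = 1·63 + 6·64 + 12·37 + 8·10 = 971.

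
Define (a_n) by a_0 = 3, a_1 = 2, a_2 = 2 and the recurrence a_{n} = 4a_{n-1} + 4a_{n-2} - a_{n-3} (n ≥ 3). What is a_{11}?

The ordinary generating function has denominator 1 - 4q - 4q^2 + q^3.
Iterating the recurrence: a_0,…,a_{11} = 3, 2, 2, 13, 58, 282, 1347, 6458, 30938, 148237, 710242, 3402978.

3402978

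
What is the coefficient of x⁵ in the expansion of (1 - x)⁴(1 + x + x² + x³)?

(1 - x)⁴ has coefficients 1,-4,6,-4,1 for degrees 0…4.
(1 + x + x² + x³) has coefficients 1,1,1,1,0,0 for degrees 0…5.
[x⁵] = 1·0 − 4·0 + 6·1 − 4·1 + 1·1 = 3.

3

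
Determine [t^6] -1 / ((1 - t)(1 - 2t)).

-127

The denominator gives the recurrence a_n = 3a_(n−1) − 2a_(n−2) for n ≥ 2; the numerator fixes a_0 = -1, a_1 = -3.
Iterating: -1, -3, -7, -15, -31, -63, -127, so a_6 = -127.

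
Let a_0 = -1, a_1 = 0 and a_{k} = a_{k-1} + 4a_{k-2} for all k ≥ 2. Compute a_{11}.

The ordinary generating function has denominator 1 - t - 4t^2.
Iterating the recurrence: a_0,…,a_{11} = -1, 0, -4, -4, -20, -36, -116, -260, -724, -1764, -4660, -11716.

-11716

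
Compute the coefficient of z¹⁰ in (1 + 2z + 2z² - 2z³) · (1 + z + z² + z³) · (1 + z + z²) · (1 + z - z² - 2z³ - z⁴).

(1 + 2z + 2z² - 2z³) has coefficients 1,2,2,-2 for degrees 0…3.
(1 + z + z² + z³) has coefficients 1,1,1,1,0,0,0,0,0,0,0 for degrees 0…10.
Multiplying by (1 + z + z²) gives running coefficients 1,2,3,3,2,1,0,0,0,0,0 for degrees 0…10.
Finally multiplying by (1 + z - z² - 2z³ - z⁴), the product of all factors after the first has coefficients 1,3,4,2,-3,-8,-10,-8,-4,-1,0 for degrees 0…10.
[z¹⁰] = 1·0 + 2·(-1) + 2·(-4) − 2·(-8) = 6.

6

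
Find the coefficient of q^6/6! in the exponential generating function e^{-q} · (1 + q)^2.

The EGF product rule gives c_6 = Σ_{k_1+k_2=6} C(6; k_1,k_2) · ∏ g_i(k_i), where e^{-q} gives (-1)^k; (1+q)^2 gives the falling factorial (2)_k.
g_1(k) for k = 0…6: 1, -1, 1, -1, 1, -1, 1.
g_2(k) for k = 0…6: 1, 2, 2, 0, 0, 0, 0.
c_6 = Σ_k C(6,k)·g_1(k)·g_2(6−k) = 15·1·2 + 6·(-1)·2 + 1·1·1 = 30 − 12 + 1 = 19.

19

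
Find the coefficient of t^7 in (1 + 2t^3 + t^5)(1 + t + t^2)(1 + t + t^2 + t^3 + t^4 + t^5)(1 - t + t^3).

(1 + 2t^3 + t^5) has coefficients 1,0,0,2,0,1 for degrees 0…5.
(1 + t + t^2) has coefficients 1,1,1,0,0,0,0,0 for degrees 0…7.
Multiplying by (1 + t + t^2 + t^3 + t^4 + t^5) gives running coefficients 1,2,3,3,3,3,2,1 for degrees 0…7.
Finally multiplying by (1 - t + t^3), the product of all factors after the first has coefficients 1,1,1,1,2,3,2,2 for degrees 0…7.
[t^7] = 1·2 + 2·2 + 1·1 = 7.

7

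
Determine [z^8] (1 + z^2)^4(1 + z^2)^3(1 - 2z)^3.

455

(1 + z^2)^4 has coefficients 1,0,4,0,6,0,4,0,1 for degrees 0…8.
(1 + z^2)^3 has coefficients 1,0,3,0,3,0,1,0,0 for degrees 0…8.
Finally multiplying by (1 - 2z)^3, the product of all factors after the first has coefficients 1,-6,15,-26,39,-42,37,-30,12 for degrees 0…8.
[z^8] = 1·12 + 4·37 + 6·39 + 4·15 + 1·1 = 455.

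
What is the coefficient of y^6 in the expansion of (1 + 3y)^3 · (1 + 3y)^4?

5103

(1 + 3y)^3 has coefficients 1,9,27,27 for degrees 0…3.
(1 + 3y)^4 has coefficients 1,12,54,108,81,0,0 for degrees 0…6.
[y^6] = 1·0 + 9·0 + 27·81 + 27·108 = 5103.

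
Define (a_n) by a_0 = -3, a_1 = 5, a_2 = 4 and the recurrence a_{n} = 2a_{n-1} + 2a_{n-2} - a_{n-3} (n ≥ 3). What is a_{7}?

The ordinary generating function has denominator 1 - 2y - 2y^2 + y^3.
Iterating the recurrence: a_0,…,a_{7} = -3, 5, 4, 21, 45, 128, 325, 861.

861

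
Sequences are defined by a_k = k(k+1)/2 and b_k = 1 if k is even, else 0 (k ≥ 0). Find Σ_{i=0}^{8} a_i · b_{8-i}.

70

Write out a_i and b_{8-i} for i = 0,…,8 and sum the products.
Σ = 0·1 + 1·0 + 3·1 + 6·0 + 10·1 + 15·0 + 21·1 + 28·0 + 36·1 = 70.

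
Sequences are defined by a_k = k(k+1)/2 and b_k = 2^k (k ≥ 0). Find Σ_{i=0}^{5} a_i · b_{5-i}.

99

The convolution is the x^5 coefficient of A(x)B(x).
Σ = 0·32 + 1·16 + 3·8 + 6·4 + 10·2 + 15·1 = 99.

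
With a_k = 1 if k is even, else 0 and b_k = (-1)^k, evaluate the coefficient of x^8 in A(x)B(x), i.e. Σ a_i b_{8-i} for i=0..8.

Write out a_i and b_{8-i} for i = 0,…,8 and sum the products.
Σ = 1·1 + 0·(-1) + 1·1 + 0·(-1) + 1·1 + 0·(-1) + 1·1 + 0·(-1) + 1·1 = 5.

5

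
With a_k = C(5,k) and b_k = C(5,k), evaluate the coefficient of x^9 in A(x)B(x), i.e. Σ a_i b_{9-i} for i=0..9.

The convolution is the t^9 coefficient of A(t)B(t).
Σ = 1·0 + 5·0 + 10·0 + 10·0 + 5·1 + 1·5 + 0·10 + 0·10 + 0·5 + 0·1 = 10.

10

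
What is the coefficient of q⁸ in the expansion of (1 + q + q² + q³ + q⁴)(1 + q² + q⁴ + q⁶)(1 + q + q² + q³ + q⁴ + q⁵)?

(1 + q + q² + q³ + q⁴) has coefficients 1,1,1,1,1 for degrees 0…4.
(1 + q² + q⁴ + q⁶) has coefficients 1,0,1,0,1,0,1,0,0 for degrees 0…8.
Finally multiplying by (1 + q + q² + q³ + q⁴ + q⁵), the product of all factors after the first has coefficients 1,1,2,2,3,3,3,3,2 for degrees 0…8.
[q⁸] = 1·2 + 1·3 + 1·3 + 1·3 + 1·3 = 14.

14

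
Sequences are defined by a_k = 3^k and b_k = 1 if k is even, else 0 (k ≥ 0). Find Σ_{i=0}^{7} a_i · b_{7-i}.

2460

This is [x^7] in the product of the two ordinary generating functions.
Σ = 1·0 + 3·1 + 9·0 + 27·1 + 81·0 + 243·1 + 729·0 + 2187·1 = 2460.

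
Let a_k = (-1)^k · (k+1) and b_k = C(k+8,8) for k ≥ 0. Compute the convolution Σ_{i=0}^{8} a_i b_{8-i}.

5598

This is [x^8] in the product of the two ordinary generating functions.
Σ = 1·12870 − 2·6435 + 3·3003 − 4·1287 + 5·495 − 6·165 + 7·45 − 8·9 + 9·1 = 5598.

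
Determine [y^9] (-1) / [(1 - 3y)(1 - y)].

Partial fractions give a closed form: a_n = (-3/2)·3^n + (1/2)·1^n.
At n = 9: a_9 = -29524.

-29524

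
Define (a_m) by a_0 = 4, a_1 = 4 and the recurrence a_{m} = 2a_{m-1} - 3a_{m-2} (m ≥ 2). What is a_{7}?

The ordinary generating function has denominator 1 - 2x + 3x^2.
Iterating the recurrence: a_0,…,a_{7} = 4, 4, -4, -20, -28, 4, 92, 172.

172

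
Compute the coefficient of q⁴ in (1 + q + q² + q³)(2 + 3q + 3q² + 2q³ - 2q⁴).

6

(1 + q + q² + q³) has coefficients 1,1,1,1 for degrees 0…3.
(2 + 3q + 3q² + 2q³ - 2q⁴) has coefficients 2,3,3,2,-2 for degrees 0…4.
[q⁴] = 1·(-2) + 1·2 + 1·3 + 1·3 = 6.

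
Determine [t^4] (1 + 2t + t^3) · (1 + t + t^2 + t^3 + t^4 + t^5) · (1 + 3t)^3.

202

(1 + 2t + t^3) has coefficients 1,2,0,1 for degrees 0…3.
(1 + t + t^2 + t^3 + t^4 + t^5) has coefficients 1,1,1,1,1 for degrees 0…4.
Finally multiplying by (1 + 3t)^3, the product of all factors after the first has coefficients 1,10,37,64,64 for degrees 0…4.
[t^4] = 1·64 + 2·64 + 1·10 = 202.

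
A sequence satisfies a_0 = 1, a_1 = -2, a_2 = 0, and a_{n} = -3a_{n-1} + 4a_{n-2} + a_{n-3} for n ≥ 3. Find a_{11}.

-313645

The ordinary generating function has denominator 1 + 3t - 4t^2 - t^3.
Iterating the recurrence: a_0,…,a_{11} = 1, -2, 0, -7, 19, -85, 324, -1293, 5090, -20118, 79421, -313645.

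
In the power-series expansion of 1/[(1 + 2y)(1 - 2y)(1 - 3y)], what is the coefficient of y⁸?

Partial fractions give a closed form: a_n = (1/5)·(-2)^n + (-1)·2^n + (9/5)·3^n.
At n = 8: a_8 = 11605.

11605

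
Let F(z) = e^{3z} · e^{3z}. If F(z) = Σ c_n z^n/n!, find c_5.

7776

The EGF product rule gives c_5 = Σ_{k_1+k_2=5} C(5; k_1,k_2) · ∏ g_i(k_i), where e^{3z} gives (3)^k; e^{3z} gives (3)^k.
g_1(k) for k = 0…5: 1, 3, 9, 27, 81, 243.
g_2(k) for k = 0…5: 1, 3, 9, 27, 81, 243.
c_5 = Σ_k C(5,k)·g_1(k)·g_2(5−k) = 1·1·243 + 5·3·81 + 10·9·27 + 10·27·9 + 5·81·3 + 1·243·1 = 243 + 1215 + 2430 + 2430 + 1215 + 243 = 7776.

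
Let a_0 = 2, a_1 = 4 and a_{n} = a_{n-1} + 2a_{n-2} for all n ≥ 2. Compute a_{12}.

The ordinary generating function has denominator 1 - z - 2z^2.
Iterating the recurrence: a_0,…,a_{12} = 2, 4, 8, 16, 32, 64, 128, 256, 512, 1024, 2048, 4096, 8192.

8192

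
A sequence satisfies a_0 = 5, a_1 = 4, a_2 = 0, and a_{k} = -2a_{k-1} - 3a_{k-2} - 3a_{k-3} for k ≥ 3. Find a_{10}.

-147

The ordinary generating function has denominator 1 + 2y + 3y^2 + 3y^3.
Iterating the recurrence: a_0,…,a_{10} = 5, 4, 0, -27, 42, -3, -39, -39, 204, -174, -147.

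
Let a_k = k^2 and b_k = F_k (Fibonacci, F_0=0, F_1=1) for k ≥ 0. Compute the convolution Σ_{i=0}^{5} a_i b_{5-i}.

36

The convolution is the t^5 coefficient of A(t)B(t).
Σ = 0·5 + 1·3 + 4·2 + 9·1 + 16·1 + 25·0 = 36.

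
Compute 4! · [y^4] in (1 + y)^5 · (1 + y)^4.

The EGF product rule gives c_4 = Σ_{k_1+k_2=4} C(4; k_1,k_2) · ∏ g_i(k_i), where (1+y)^5 gives the falling factorial (5)_k; (1+y)^4 gives the falling factorial (4)_k.
g_1(k) for k = 0…4: 1, 5, 20, 60, 120.
g_2(k) for k = 0…4: 1, 4, 12, 24, 24.
c_4 = Σ_k C(4,k)·g_1(k)·g_2(4−k) = 1·1·24 + 4·5·24 + 6·20·12 + 4·60·4 + 1·120·1 = 24 + 480 + 1440 + 960 + 120 = 3024.

3024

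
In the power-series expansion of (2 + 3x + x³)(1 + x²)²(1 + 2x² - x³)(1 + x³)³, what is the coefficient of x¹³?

31

(2 + 3x + x³) has coefficients 2,3,0,1 for degrees 0…3.
(1 + x²)² has coefficients 1,0,2,0,1,0,0,0,0,0,0,0,0,0 for degrees 0…13.
Multiplying by (1 + 2x² - x³) gives running coefficients 1,0,4,-1,5,-2,2,-1,0,0,0,0,0,0 for degrees 0…13.
Finally multiplying by (1 + x³)³, the product of all factors after the first has coefficients 1,0,4,2,5,10,2,14,6,4,12,-2,5,2 for degrees 0…13.
[x¹³] = 2·2 + 3·5 + 1·12 = 31.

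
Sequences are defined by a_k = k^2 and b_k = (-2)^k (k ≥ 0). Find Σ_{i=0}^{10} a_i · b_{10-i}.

-38

This is [x^10] in the product of the two ordinary generating functions.
Σ = 0·1024 + 1·(-512) + 4·256 + 9·(-128) + 16·64 + 25·(-32) + 36·16 + 49·(-8) + 64·4 + 81·(-2) + 100·1 = -38.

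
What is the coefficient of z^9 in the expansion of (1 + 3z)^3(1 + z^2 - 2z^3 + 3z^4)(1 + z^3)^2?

88

(1 + 3z)^3 has coefficients 1,9,27,27 for degrees 0…3.
(1 + z^2 - 2z^3 + 3z^4) has coefficients 1,0,1,-2,3,0,0,0,0,0 for degrees 0…9.
Finally multiplying by (1 + z^3)^2, the product of all factors after the first has coefficients 1,0,1,0,3,2,-3,6,1,-2 for degrees 0…9.
[z^9] = 1·(-2) + 9·1 + 27·6 + 27·(-3) = 88.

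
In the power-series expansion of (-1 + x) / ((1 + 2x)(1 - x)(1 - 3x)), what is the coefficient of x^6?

Partial fractions give a closed form: a_n = (-2/5)·(-2)^n + (-3/5)·3^n.
At n = 6: a_6 = -463.

-463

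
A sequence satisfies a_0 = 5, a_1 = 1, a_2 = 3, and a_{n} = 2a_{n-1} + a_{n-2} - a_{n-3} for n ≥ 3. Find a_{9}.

The ordinary generating function has denominator 1 - 2t - t^2 + t^3.
Iterating the recurrence: a_0,…,a_{9} = 5, 1, 3, 2, 6, 11, 26, 57, 129, 289.

289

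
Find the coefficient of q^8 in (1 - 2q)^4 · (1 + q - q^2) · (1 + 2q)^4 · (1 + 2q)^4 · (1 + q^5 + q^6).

-5201

(1 - 2q)^4 has coefficients 1,-8,24,-32,16 for degrees 0…4.
(1 + q - q^2) has coefficients 1,1,-1,0,0,0,0,0,0 for degrees 0…8.
Multiplying by (1 + 2q)^4 gives running coefficients 1,9,31,48,24,-16,-16,0,0 for degrees 0…8.
Multiplying by (1 + 2q)^4 gives running coefficients 1,17,127,544,1456,2464,2464,1024,-512 for degrees 0…8.
Finally multiplying by (1 + q^5 + q^6), the product of all factors after the first has coefficients 1,17,127,544,1456,2465,2482,1168,159 for degrees 0…8.
[q^8] = 1·159 − 8·1168 + 24·2482 − 32·2465 + 16·1456 = -5201.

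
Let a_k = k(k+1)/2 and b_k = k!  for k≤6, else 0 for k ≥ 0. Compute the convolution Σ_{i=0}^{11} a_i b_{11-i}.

14419

Write out a_i and b_{11-i} for i = 0,…,11 and sum the products.
Σ = 0·0 + 1·0 + 3·0 + 6·0 + 10·0 + 15·720 + 21·120 + 28·24 + 36·6 + 45·2 + 55·1 + 66·1 = 14419.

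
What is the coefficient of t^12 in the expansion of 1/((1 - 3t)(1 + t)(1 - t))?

The denominator gives the recurrence a_n = 3a_(n−1) + a_(n−2) − 3a_(n−3) for n ≥ 3; the numerator fixes a_0 = 1, a_1 = 3, a_2 = 10.
Iterating: 1, 3, 10, 30, 91, 273, 820, 2460, 7381, 22143, 66430, 199290, 597871, so a_12 = 597871.

597871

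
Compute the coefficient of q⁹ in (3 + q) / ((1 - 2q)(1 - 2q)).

17664

The denominator gives the recurrence a_n = 4a_(n−1) − 4a_(n−2) for n ≥ 2; the numerator fixes a_0 = 3, a_1 = 13.
Iterating: 3, 13, 40, 108, 272, 656, 1536, 3520, 7936, 17664, so a_9 = 17664.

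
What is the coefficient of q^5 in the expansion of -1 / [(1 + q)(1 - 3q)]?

-182

The denominator gives the recurrence a_n = 2a_(n−1) + 3a_(n−2) for n ≥ 2; the numerator fixes a_0 = -1, a_1 = -2.
Iterating: -1, -2, -7, -20, -61, -182, so a_5 = -182.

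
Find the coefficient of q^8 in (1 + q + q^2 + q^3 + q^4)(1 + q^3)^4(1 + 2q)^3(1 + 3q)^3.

(1 + q + q^2 + q^3 + q^4) has coefficients 1,1,1,1,1 for degrees 0…4.
(1 + q^3)^4 has coefficients 1,0,0,4,0,0,6,0,0 for degrees 0…8.
Multiplying by (1 + 2q)^3 gives running coefficients 1,6,12,12,24,48,38,36,72 for degrees 0…8.
Finally multiplying by (1 + 3q)^3, the product of all factors after the first has coefficients 1,15,93,309,618,912,1442,2322,2718 for degrees 0…8.
[q^8] = 1·2718 + 1·2322 + 1·1442 + 1·912 + 1·618 = 8012.

8012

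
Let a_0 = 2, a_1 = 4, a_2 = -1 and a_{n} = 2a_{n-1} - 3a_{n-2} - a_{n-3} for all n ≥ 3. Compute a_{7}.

The ordinary generating function has denominator 1 - 2t + 3t^2 + t^3.
Iterating the recurrence: a_0,…,a_{7} = 2, 4, -1, -16, -33, -17, 81, 246.

246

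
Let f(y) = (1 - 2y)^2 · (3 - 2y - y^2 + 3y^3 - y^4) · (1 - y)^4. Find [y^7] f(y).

(1 - 2y)^2 has coefficients 1,-4,4 for degrees 0…2.
(3 - 2y - y^2 + 3y^3 - y^4) has coefficients 3,-2,-1,3,-1,0,0,0 for degrees 0…7.
Finally multiplying by (1 - y)^4, the product of all factors after the first has coefficients 3,-14,25,-17,-8,24,-19,7 for degrees 0…7.
[y^7] = 1·7 − 4·(-19) + 4·24 = 179.

179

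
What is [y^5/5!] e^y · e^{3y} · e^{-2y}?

32

The EGF product rule gives c_5 = Σ_{k_1+k_2+k_3=5} C(5; k_1,k_2,k_3) · ∏ g_i(k_i), where e^y gives (1)^k; e^{3y} gives (3)^k; e^{-2y} gives (-2)^k.
g_1(k) for k = 0…5: 1, 1, 1, 1, 1, 1.
g_2(k) for k = 0…5: 1, 3, 9, 27, 81, 243.
g_3(k) for k = 0…5: 1, -2, 4, -8, 16, -32.
First combine the last two factors: h(k) = Σ_j C(k,j)·g_2(j)·g_3(k−j) for k = 0…5: 1, 1, 1, 1, 1, 1.
c_5 = Σ_k C(5,k)·g_1(k)·h(5−k) = 1·1·1 + 5·1·1 + 10·1·1 + 10·1·1 + 5·1·1 + 1·1·1 = 1 + 5 + 10 + 10 + 5 + 1 = 32.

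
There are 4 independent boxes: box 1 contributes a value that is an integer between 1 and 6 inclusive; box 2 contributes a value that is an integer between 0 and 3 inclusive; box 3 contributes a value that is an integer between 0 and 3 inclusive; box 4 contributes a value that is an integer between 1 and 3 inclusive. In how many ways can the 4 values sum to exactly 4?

10

The generating function for the choices is (x + x² + x³ + x⁴ + x⁵ + x⁶)·(1 + x + x² + x³)·(1 + x + x² + x³)·(x + x² + x³); the count is [x⁴].
(x + x² + x³ + x⁴ + x⁵ + x⁶) has coefficients 0,1,1,1,1 for degrees 0…4.
(1 + x + x² + x³) has coefficients 1,1,1,1,0 for degrees 0…4.
Multiplying by (1 + x + x² + x³) gives running coefficients 1,2,3,4,3 for degrees 0…4.
Finally multiplying by (x + x² + x³), the product of all factors after the first has coefficients 0,1,3,6,9 for degrees 0…4.
[x⁴] = 1·6 + 1·3 + 1·1 + 1·0 = 10.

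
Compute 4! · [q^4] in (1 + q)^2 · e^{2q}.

128

The EGF product rule gives c_4 = Σ_{k_1+k_2=4} C(4; k_1,k_2) · ∏ g_i(k_i), where (1+q)^2 gives the falling factorial (2)_k; e^{2q} gives (2)^k.
g_1(k) for k = 0…4: 1, 2, 2, 0, 0.
g_2(k) for k = 0…4: 1, 2, 4, 8, 16.
c_4 = Σ_k C(4,k)·g_1(k)·g_2(4−k) = 1·1·16 + 4·2·8 + 6·2·4 = 16 + 64 + 48 = 128.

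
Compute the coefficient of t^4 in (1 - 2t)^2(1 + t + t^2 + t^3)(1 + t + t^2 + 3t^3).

(1 - 2t)^2 has coefficients 1,-4,4 for degrees 0…2.
(1 + t + t^2 + t^3) has coefficients 1,1,1,1,0 for degrees 0…4.
Finally multiplying by (1 + t + t^2 + 3t^3), the product of all factors after the first has coefficients 1,2,3,6,5 for degrees 0…4.
[t^4] = 1·5 − 4·6 + 4·3 = -7.

-7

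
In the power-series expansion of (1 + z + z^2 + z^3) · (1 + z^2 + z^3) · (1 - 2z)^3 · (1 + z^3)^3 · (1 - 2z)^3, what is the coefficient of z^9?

-327

(1 + z + z^2 + z^3) has coefficients 1,1,1,1 for degrees 0…3.
(1 + z^2 + z^3) has coefficients 1,0,1,1,0,0,0,0,0,0 for degrees 0…9.
Multiplying by (1 - 2z)^3 gives running coefficients 1,-6,13,-13,6,4,-8,0,0,0 for degrees 0…9.
Multiplying by (1 + z^3)^3 gives running coefficients 1,-6,13,-10,-12,43,-44,0,51,-62 for degrees 0…9.
Finally multiplying by (1 - 2z)^3, the product of all factors after the first has coefficients 1,-12,61,-168,252,-109,-366,876,-821,-16 for degrees 0…9.
[z^9] = 1·(-16) + 1·(-821) + 1·876 + 1·(-366) = -327.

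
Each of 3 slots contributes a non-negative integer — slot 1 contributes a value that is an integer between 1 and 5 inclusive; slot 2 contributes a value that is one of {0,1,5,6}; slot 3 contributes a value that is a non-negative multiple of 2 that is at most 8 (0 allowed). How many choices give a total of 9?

9

The generating function for the choices is (x + x^2 + x^3 + x^4 + x^5)·(1 + x + x^5 + x^6)·(1 + x^2 + x^4 + x^6 + x^8); the count is [x^9].
(x + x^2 + x^3 + x^4 + x^5) has coefficients 0,1,1,1,1,1 for degrees 0…5.
(1 + x + x^5 + x^6) has coefficients 1,1,0,0,0,1,1,0,0,0 for degrees 0…9.
Finally multiplying by (1 + x^2 + x^4 + x^6 + x^8), the product of all factors after the first has coefficients 1,1,1,1,1,2,2,2,2,2 for degrees 0…9.
[x^9] = 1·2 + 1·2 + 1·2 + 1·2 + 1·1 = 9.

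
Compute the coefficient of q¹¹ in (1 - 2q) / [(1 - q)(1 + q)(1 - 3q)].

66430

Partial fractions give a closed form: a_n = (1/4)·1^n + (3/8)·(-1)^n + (3/8)·3^n.
At n = 11: a_11 = 66430.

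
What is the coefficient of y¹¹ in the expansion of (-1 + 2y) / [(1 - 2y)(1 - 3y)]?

-177147

The denominator gives the recurrence a_n = 5a_(n−1) − 6a_(n−2) for n ≥ 3; the numerator fixes a_0 = -1, a_1 = -3, a_2 = -9.
Iterating: -1, -3, -9, -27, -81, -243, -729, -2187, -6561, -19683, -59049, -177147, so a_11 = -177147.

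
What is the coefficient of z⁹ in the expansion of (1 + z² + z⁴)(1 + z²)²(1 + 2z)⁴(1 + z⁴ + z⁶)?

288

(1 + z² + z⁴) has coefficients 1,0,1,0,1 for degrees 0…4.
(1 + z²)² has coefficients 1,0,2,0,1,0,0,0,0,0 for degrees 0…9.
Multiplying by (1 + 2z)⁴ gives running coefficients 1,8,26,48,65,72,56,32,16,0 for degrees 0…9.
Finally multiplying by (1 + z⁴ + z⁶), the product of all factors after the first has coefficients 1,8,26,48,66,80,83,88,107,120 for degrees 0…9.
[z⁹] = 1·120 + 1·88 + 1·80 = 288.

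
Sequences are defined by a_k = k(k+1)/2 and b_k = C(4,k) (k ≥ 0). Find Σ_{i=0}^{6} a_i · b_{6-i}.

Write out a_i and b_{6-i} for i = 0,…,6 and sum the products.
Σ = 0·0 + 1·0 + 3·1 + 6·4 + 10·6 + 15·4 + 21·1 = 168.

168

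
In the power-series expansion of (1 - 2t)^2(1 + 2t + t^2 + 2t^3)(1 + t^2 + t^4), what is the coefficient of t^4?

(1 - 2t)^2 has coefficients 1,-4,4 for degrees 0…2.
(1 + 2t + t^2 + 2t^3) has coefficients 1,2,1,2,0 for degrees 0…4.
Finally multiplying by (1 + t^2 + t^4), the product of all factors after the first has coefficients 1,2,2,4,2 for degrees 0…4.
[t^4] = 1·2 − 4·4 + 4·2 = -6.

-6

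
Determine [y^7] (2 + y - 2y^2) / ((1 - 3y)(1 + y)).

The denominator gives the recurrence a_n = 2a_(n−1) + 3a_(n−2) for n ≥ 3; the numerator fixes a_0 = 2, a_1 = 5, a_2 = 14.
Iterating: 2, 5, 14, 43, 128, 385, 1154, 3463, so a_7 = 3463.

3463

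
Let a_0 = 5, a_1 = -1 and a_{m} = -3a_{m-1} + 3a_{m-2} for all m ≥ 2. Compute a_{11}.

-2516022

The ordinary generating function has denominator 1 + 3t - 3t^2.
Iterating the recurrence: a_0,…,a_{11} = 5, -1, 18, -57, 225, -846, 3213, -12177, 46170, -175041, 663633, -2516022.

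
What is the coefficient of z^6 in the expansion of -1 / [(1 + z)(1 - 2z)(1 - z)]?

Partial fractions give a closed form: a_n = (-1/6)·(-1)^n + (-4/3)·2^n + (1/2)·1^n.
At n = 6: a_6 = -85.

-85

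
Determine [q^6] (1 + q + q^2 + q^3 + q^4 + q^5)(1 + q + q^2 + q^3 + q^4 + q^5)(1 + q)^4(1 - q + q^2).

62

(1 + q + q^2 + q^3 + q^4 + q^5) has coefficients 1,1,1,1,1,1 for degrees 0…5.
(1 + q + q^2 + q^3 + q^4 + q^5) has coefficients 1,1,1,1,1,1,0 for degrees 0…6.
Multiplying by (1 + q)^4 gives running coefficients 1,5,11,15,16,16,15 for degrees 0…6.
Finally multiplying by (1 - q + q^2), the product of all factors after the first has coefficients 1,4,7,9,12,15,15 for degrees 0…6.
[q^6] = 1·15 + 1·15 + 1·12 + 1·9 + 1·7 + 1·4 = 62.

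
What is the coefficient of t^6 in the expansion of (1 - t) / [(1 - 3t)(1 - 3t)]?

The denominator gives the recurrence a_n = 6a_(n−1) − 9a_(n−2) for n ≥ 2; the numerator fixes a_0 = 1, a_1 = 5.
Iterating: 1, 5, 21, 81, 297, 1053, 3645, so a_6 = 3645.

3645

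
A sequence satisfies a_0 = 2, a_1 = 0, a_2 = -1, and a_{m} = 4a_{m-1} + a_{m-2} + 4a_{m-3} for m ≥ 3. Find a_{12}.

2050959

The ordinary generating function has denominator 1 - 4z - z^2 - 4z^3.
Iterating the recurrence: a_0,…,a_{12} = 2, 0, -1, 4, 15, 60, 271, 1204, 5327, 23596, 104527, 463012, 2050959.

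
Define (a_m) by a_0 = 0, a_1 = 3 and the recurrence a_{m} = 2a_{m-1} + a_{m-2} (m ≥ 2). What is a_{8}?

The ordinary generating function has denominator 1 - 2x - x^2.
Iterating the recurrence: a_0,…,a_{8} = 0, 3, 6, 15, 36, 87, 210, 507, 1224.

1224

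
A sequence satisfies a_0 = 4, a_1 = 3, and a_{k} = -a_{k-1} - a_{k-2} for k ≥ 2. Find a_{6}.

4

The ordinary generating function has denominator 1 + y + y^2.
Iterating the recurrence: a_0,…,a_{6} = 4, 3, -7, 4, 3, -7, 4.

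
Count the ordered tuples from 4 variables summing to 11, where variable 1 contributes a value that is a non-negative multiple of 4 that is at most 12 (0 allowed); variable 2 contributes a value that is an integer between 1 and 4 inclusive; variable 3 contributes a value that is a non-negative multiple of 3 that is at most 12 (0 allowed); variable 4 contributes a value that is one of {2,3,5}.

8

The generating function for the choices is (1 + x^4 + x^8 + x^12)·(x + x^2 + x^3 + x^4)·(1 + x^3 + x^6 + x^9 + x^12)·(x^2 + x^3 + x^5); the count is [x^11].
(1 + x^4 + x^8 + x^12) has coefficients 1,0,0,0,1,0,0,0,1,0,0,0 for degrees 0…11.
(x + x^2 + x^3 + x^4) has coefficients 0,1,1,1,1,0,0,0,0,0,0,0 for degrees 0…11.
Multiplying by (1 + x^3 + x^6 + x^9 + x^12) gives running coefficients 0,1,1,1,2,1,1,2,1,1,2,1 for degrees 0…11.
Finally multiplying by (x^2 + x^3 + x^5), the product of all factors after the first has coefficients 0,0,0,1,2,2,4,4,3,5,4,3 for degrees 0…11.
[x^11] = 1·3 + 1·4 + 1·1 = 8.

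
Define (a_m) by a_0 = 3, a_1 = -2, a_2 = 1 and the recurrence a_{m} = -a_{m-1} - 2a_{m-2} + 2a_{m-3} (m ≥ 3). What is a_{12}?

1529

The ordinary generating function has denominator 1 + t + 2t^2 - 2t^3.
Iterating the recurrence: a_0,…,a_{12} = 3, -2, 1, 9, -15, -1, 49, -77, -23, 275, -383, -213, 1529.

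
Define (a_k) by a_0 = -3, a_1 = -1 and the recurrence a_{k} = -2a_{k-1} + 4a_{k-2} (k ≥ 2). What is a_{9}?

The ordinary generating function has denominator 1 + 2y - 4y^2.
Iterating the recurrence: a_0,…,a_{9} = -3, -1, -10, 16, -72, 208, -704, 2240, -7296, 23552.

23552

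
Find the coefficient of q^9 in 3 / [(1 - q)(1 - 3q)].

Partial fractions give a closed form: a_n = (-3/2)·1^n + (9/2)·3^n.
At n = 9: a_9 = 88572.

88572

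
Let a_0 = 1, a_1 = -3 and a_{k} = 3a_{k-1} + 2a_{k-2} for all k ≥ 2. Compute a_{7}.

-4299

The ordinary generating function has denominator 1 - 3y - 2y^2.
Iterating the recurrence: a_0,…,a_{7} = 1, -3, -7, -27, -95, -339, -1207, -4299.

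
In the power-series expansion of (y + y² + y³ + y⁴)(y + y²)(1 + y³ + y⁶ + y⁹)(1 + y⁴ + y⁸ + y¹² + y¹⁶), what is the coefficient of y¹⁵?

(y + y² + y³ + y⁴) has coefficients 0,1,1,1,1 for degrees 0…4.
(y + y²) has coefficients 0,1,1,0,0,0,0,0,0,0,0,0,0,0,0,0 for degrees 0…15.
Multiplying by (1 + y³ + y⁶ + y⁹) gives running coefficients 0,1,1,0,1,1,0,1,1,0,1,1,0,0,0,0 for degrees 0…15.
Finally multiplying by (1 + y⁴ + y⁸ + y¹² + y¹⁶), the product of all factors after the first has coefficients 0,1,1,0,1,2,1,1,2,2,2,2,2,2,2,2 for degrees 0…15.
[y¹⁵] = 1·2 + 1·2 + 1·2 + 1·2 = 8.

8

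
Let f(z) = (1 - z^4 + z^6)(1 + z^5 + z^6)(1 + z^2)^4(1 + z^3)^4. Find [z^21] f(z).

45

(1 - z^4 + z^6) has coefficients 1,0,0,0,-1,0,1 for degrees 0…6.
(1 + z^5 + z^6) has coefficients 1,0,0,0,0,1,1,0,0,0,0,0,0,0,0,0,0,0,0,0,0,0 for degrees 0…21.
Multiplying by (1 + z^2)^4 gives running coefficients 1,0,4,0,6,1,5,4,5,6,6,4,4,1,1,0,0,0,0,0,0,0 for degrees 0…21.
Finally multiplying by (1 + z^3)^4, the product of all factors after the first has coefficients 1,0,4,4,6,17,11,28,33,30,58,46,59,73,55,72,62,49,53,34,27,22 for degrees 0…21.
[z^21] = 1·22 − 1·49 + 1·72 = 45.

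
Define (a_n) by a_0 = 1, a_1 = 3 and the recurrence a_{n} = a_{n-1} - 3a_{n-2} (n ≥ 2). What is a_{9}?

-117

The ordinary generating function has denominator 1 - z + 3z^2.
Iterating the recurrence: a_0,…,a_{9} = 1, 3, 0, -9, -9, 18, 45, -9, -144, -117.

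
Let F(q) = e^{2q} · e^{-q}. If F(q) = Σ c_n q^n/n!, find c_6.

The EGF product rule gives c_6 = Σ_{k_1+k_2=6} C(6; k_1,k_2) · ∏ g_i(k_i), where e^{2q} gives (2)^k; e^{-q} gives (-1)^k.
g_1(k) for k = 0…6: 1, 2, 4, 8, 16, 32, 64.
g_2(k) for k = 0…6: 1, -1, 1, -1, 1, -1, 1.
c_6 = Σ_k C(6,k)·g_1(k)·g_2(6−k) = 1·1·1 + 6·2·(-1) + 15·4·1 + 20·8·(-1) + 15·16·1 + 6·32·(-1) + 1·64·1 = 1 − 12 + 60 − 160 + 240 − 192 + 64 = 1.

1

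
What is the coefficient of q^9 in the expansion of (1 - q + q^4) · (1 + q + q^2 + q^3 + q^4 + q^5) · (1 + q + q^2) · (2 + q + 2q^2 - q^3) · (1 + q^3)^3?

42

(1 - q + q^4) has coefficients 1,-1,0,0,1 for degrees 0…4.
(1 + q + q^2 + q^3 + q^4 + q^5) has coefficients 1,1,1,1,1,1,0,0,0,0 for degrees 0…9.
Multiplying by (1 + q + q^2) gives running coefficients 1,2,3,3,3,3,2,1,0,0 for degrees 0…9.
Multiplying by (2 + q + 2q^2 - q^3) gives running coefficients 2,5,10,12,13,12,10,7,2,0 for degrees 0…9.
Finally multiplying by (1 + q^3)^3, the product of all factors after the first has coefficients 2,5,10,18,28,42,52,61,68,68 for degrees 0…9.
[q^9] = 1·68 − 1·68 + 1·42 = 42.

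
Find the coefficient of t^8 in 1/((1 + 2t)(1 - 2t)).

Partial fractions give a closed form: a_n = (1/2)·(-2)^n + (1/2)·2^n.
At n = 8: a_8 = 256.

256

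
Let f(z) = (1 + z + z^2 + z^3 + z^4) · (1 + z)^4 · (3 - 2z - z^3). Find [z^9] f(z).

(1 + z + z^2 + z^3 + z^4) has coefficients 1,1,1,1,1 for degrees 0…4.
(1 + z)^4 has coefficients 1,4,6,4,1,0,0,0,0,0 for degrees 0…9.
Finally multiplying by (3 - 2z - z^3), the product of all factors after the first has coefficients 3,10,10,-1,-9,-8,-4,-1,0,0 for degrees 0…9.
[z^9] = 1·0 + 1·0 + 1·(-1) + 1·(-4) + 1·(-8) = -13.

-13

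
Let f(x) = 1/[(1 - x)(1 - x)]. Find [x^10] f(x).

The denominator gives the recurrence a_n = 2a_(n−1) − a_(n−2) for n ≥ 2; the numerator fixes a_0 = 1, a_1 = 2.
Iterating: 1, 2, 3, 4, 5, 6, 7, 8, 9, 10, 11, so a_10 = 11.

11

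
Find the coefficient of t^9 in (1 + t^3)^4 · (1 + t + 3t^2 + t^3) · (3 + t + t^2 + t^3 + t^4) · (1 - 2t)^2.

(1 + t^3)^4 has coefficients 1,0,0,4,0,0,6,0,0,4 for degrees 0…9.
(1 + t + 3t^2 + t^3) has coefficients 1,1,3,1,0,0,0,0,0,0 for degrees 0…9.
Multiplying by (3 + t + t^2 + t^3 + t^4) gives running coefficients 3,4,11,8,6,5,4,1,0,0 for degrees 0…9.
Finally multiplying by (1 - 2t)^2, the product of all factors after the first has coefficients 3,-8,7,-20,18,13,8,5,12,4 for degrees 0…9.
[t^9] = 1·4 + 4·8 + 6·(-20) + 4·3 = -72.

-72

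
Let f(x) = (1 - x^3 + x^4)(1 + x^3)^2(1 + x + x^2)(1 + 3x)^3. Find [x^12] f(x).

28

(1 - x^3 + x^4) has coefficients 1,0,0,-1,1 for degrees 0…4.
(1 + x^3)^2 has coefficients 1,0,0,2,0,0,1,0,0,0,0,0,0 for degrees 0…12.
Multiplying by (1 + x + x^2) gives running coefficients 1,1,1,2,2,2,1,1,1,0,0,0,0 for degrees 0…12.
Finally multiplying by (1 + 3x)^3, the product of all factors after the first has coefficients 1,10,37,65,74,101,127,118,91,63,54,27,0 for degrees 0…12.
[x^12] = 1·0 − 1·63 + 1·91 = 28.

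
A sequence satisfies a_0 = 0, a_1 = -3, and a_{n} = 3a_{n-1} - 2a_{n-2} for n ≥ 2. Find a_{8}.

-765

The ordinary generating function has denominator 1 - 3x + 2x^2.
Iterating the recurrence: a_0,…,a_{8} = 0, -3, -9, -21, -45, -93, -189, -381, -765.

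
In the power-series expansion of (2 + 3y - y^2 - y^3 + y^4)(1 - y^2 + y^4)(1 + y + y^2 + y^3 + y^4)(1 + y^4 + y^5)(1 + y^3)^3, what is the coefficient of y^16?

29

(2 + 3y - y^2 - y^3 + y^4) has coefficients 2,3,-1,-1,1 for degrees 0…4.
(1 - y^2 + y^4) has coefficients 1,0,-1,0,1,0,0,0,0,0,0,0,0,0,0,0,0 for degrees 0…16.
Multiplying by (1 + y + y^2 + y^3 + y^4) gives running coefficients 1,1,0,0,1,0,0,1,1,0,0,0,0,0,0,0,0 for degrees 0…16.
Multiplying by (1 + y^4 + y^5) gives running coefficients 1,1,0,0,2,2,1,1,2,1,0,1,2,1,0,0,0 for degrees 0…16.
Finally multiplying by (1 + y^3)^3, the product of all factors after the first has coefficients 1,1,0,3,5,2,4,10,8,5,10,13,8,6,11,10,4 for degrees 0…16.
[y^16] = 2·4 + 3·10 − 1·11 − 1·6 + 1·8 = 29.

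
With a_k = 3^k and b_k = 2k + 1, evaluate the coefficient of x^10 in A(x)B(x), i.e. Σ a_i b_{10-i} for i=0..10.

The convolution is the t^10 coefficient of A(t)B(t).
Σ = 1·21 + 3·19 + 9·17 + 27·15 + 81·13 + 243·11 + 729·9 + 2187·7 + 6561·5 + 19683·3 + 59049·1 = 177135.

177135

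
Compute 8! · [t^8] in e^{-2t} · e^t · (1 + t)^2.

41

The EGF product rule gives c_8 = Σ_{k_1+k_2+k_3=8} C(8; k_1,k_2,k_3) · ∏ g_i(k_i), where e^{-2t} gives (-2)^k; e^t gives (1)^k; (1+t)^2 gives the falling factorial (2)_k.
g_1(k) for k = 0…8: 1, -2, 4, -8, 16, -32, 64, -128, 256.
g_2(k) for k = 0…8: 1, 1, 1, 1, 1, 1, 1, 1, 1.
g_3(k) for k = 0…8: 1, 2, 2, 0, 0, 0, 0, 0, 0.
First combine the last two factors: h(k) = Σ_j C(k,j)·g_2(j)·g_3(k−j) for k = 0…8: 1, 3, 7, 13, 21, 31, 43, 57, 73.
c_8 = Σ_k C(8,k)·g_1(k)·h(8−k) = 1·1·73 + 8·(-2)·57 + 28·4·43 + 56·(-8)·31 + 70·16·21 + 56·(-32)·13 + 28·64·7 + 8·(-128)·3 + 1·256·1 = 73 − 912 + 4816 − 13888 + 23520 − 23296 + 12544 − 3072 + 256 = 41.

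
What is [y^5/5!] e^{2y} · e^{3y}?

The EGF product rule gives c_5 = Σ_{k_1+k_2=5} C(5; k_1,k_2) · ∏ g_i(k_i), where e^{2y} gives (2)^k; e^{3y} gives (3)^k.
g_1(k) for k = 0…5: 1, 2, 4, 8, 16, 32.
g_2(k) for k = 0…5: 1, 3, 9, 27, 81, 243.
c_5 = Σ_k C(5,k)·g_1(k)·g_2(5−k) = 1·1·243 + 5·2·81 + 10·4·27 + 10·8·9 + 5·16·3 + 1·32·1 = 243 + 810 + 1080 + 720 + 240 + 32 = 3125.

3125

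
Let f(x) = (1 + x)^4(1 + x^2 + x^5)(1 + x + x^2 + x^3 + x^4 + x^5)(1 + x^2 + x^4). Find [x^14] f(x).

33

(1 + x)^4 has coefficients 1,4,6,4,1 for degrees 0…4.
(1 + x^2 + x^5) has coefficients 1,0,1,0,0,1,0,0,0,0,0,0,0,0,0 for degrees 0…14.
Multiplying by (1 + x + x^2 + x^3 + x^4 + x^5) gives running coefficients 1,1,2,2,2,3,2,2,1,1,1,0,0,0,0 for degrees 0…14.
Finally multiplying by (1 + x^2 + x^4), the product of all factors after the first has coefficients 1,1,3,3,5,6,6,7,5,6,4,3,2,1,1 for degrees 0…14.
[x^14] = 1·1 + 4·1 + 6·2 + 4·3 + 1·4 = 33.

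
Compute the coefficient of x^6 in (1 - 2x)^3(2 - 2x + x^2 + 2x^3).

-16

(1 - 2x)^3 has coefficients 1,-6,12,-8 for degrees 0…3.
(2 - 2x + x^2 + 2x^3) has coefficients 2,-2,1,2,0,0,0 for degrees 0…6.
[x^6] = 1·0 − 6·0 + 12·0 − 8·2 = -16.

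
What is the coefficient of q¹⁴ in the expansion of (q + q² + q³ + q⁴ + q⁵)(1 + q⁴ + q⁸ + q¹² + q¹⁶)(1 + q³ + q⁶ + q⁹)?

5

(q + q² + q³ + q⁴ + q⁵) has coefficients 0,1,1,1,1,1 for degrees 0…5.
(1 + q⁴ + q⁸ + q¹² + q¹⁶) has coefficients 1,0,0,0,1,0,0,0,1,0,0,0,1,0,0 for degrees 0…14.
Finally multiplying by (1 + q³ + q⁶ + q⁹), the product of all factors after the first has coefficients 1,0,0,1,1,0,1,1,1,1,1,1,1,1,1 for degrees 0…14.
[q¹⁴] = 1·1 + 1·1 + 1·1 + 1·1 + 1·1 = 5.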